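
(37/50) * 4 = 74/25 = 2.96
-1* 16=-16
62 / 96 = 31 / 48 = 0.65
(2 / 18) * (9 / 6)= 1 / 6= 0.17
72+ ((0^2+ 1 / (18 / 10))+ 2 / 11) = 7201 / 99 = 72.74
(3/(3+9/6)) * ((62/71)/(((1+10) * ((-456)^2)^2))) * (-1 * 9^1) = -31/2814032821248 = -0.00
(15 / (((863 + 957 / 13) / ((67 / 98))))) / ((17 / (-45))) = -587925 / 20285216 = -0.03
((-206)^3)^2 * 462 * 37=1306312317239470464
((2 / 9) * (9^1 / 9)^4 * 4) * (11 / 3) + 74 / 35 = 5078 / 945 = 5.37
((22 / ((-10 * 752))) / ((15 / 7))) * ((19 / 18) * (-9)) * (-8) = -1463 / 14100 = -0.10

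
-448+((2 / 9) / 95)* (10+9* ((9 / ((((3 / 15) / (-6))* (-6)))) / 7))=-28214 / 63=-447.84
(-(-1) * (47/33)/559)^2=2209/340291809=0.00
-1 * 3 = -3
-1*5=-5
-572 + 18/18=-571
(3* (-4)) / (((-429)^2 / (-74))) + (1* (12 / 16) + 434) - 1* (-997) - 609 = 201894161 / 245388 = 822.75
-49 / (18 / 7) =-343 / 18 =-19.06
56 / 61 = 0.92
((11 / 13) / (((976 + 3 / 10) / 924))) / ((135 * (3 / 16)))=108416 / 3426813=0.03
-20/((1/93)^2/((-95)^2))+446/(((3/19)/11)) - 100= -4683340586/3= -1561113528.67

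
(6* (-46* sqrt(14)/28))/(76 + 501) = -0.06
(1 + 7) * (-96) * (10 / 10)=-768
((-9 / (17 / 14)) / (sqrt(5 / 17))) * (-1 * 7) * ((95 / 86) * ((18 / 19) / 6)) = 1323 * sqrt(85) / 731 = 16.69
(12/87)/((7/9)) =36/203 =0.18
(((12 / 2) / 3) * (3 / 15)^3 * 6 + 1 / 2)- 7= -1601 / 250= -6.40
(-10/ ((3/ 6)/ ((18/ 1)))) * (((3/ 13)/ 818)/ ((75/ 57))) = -0.08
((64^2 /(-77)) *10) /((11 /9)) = -368640 /847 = -435.23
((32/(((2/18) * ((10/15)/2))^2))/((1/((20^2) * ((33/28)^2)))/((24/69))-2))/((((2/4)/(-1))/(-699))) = -7103012083200/434473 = -16348569.61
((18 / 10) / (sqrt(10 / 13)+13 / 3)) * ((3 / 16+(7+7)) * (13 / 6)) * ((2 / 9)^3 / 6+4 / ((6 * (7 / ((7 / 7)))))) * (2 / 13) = 28503709 / 143360280 - 168661 * sqrt(130) / 47786760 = 0.16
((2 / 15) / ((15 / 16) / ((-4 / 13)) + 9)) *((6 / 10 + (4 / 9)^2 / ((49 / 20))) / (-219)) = -1728896 / 24837704325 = -0.00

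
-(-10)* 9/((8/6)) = 135/2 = 67.50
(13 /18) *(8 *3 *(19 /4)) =247 /3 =82.33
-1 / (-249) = 1 / 249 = 0.00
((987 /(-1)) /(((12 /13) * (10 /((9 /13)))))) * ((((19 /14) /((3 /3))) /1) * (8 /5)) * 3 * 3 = -72333 /50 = -1446.66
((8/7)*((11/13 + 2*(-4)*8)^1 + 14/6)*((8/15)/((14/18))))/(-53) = 151808/168805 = 0.90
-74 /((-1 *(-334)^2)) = 37 /55778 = 0.00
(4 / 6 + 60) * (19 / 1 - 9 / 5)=15652 / 15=1043.47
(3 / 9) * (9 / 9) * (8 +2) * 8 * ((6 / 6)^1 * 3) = 80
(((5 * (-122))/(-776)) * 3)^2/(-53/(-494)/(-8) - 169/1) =-68931525/2094885623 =-0.03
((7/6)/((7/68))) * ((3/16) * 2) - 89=-339/4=-84.75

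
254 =254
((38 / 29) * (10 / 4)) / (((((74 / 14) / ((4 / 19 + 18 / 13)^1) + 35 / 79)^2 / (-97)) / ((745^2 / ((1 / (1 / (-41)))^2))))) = -7434.23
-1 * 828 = -828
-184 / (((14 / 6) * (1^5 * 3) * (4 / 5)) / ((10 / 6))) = -1150 / 21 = -54.76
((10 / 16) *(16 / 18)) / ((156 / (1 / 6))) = 5 / 8424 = 0.00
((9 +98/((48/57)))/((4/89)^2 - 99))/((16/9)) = -71502867/100372864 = -0.71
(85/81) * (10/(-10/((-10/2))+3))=170/81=2.10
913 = 913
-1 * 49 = -49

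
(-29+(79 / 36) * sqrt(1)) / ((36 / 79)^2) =-6022565 / 46656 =-129.08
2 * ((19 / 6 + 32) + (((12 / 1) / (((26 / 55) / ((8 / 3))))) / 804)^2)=480316553 / 6827769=70.35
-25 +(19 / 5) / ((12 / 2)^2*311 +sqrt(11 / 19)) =-297703194869 / 11908289465 - 19*sqrt(209) / 11908289465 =-25.00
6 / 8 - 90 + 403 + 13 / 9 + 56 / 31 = 353773 / 1116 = 317.00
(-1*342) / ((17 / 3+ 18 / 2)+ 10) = -513 / 37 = -13.86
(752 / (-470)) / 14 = -4 / 35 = -0.11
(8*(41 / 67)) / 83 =328 / 5561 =0.06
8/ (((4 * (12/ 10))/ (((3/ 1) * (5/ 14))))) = 25/ 14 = 1.79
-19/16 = -1.19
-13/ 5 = -2.60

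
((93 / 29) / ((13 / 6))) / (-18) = -31 / 377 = -0.08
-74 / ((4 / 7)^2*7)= -259 / 8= -32.38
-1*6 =-6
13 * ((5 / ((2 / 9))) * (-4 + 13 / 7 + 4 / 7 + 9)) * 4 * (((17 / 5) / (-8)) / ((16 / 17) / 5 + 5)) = -244205 / 343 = -711.97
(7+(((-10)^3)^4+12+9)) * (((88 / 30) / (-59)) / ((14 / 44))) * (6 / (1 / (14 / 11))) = -352000000009856 / 295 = -1193220339016.46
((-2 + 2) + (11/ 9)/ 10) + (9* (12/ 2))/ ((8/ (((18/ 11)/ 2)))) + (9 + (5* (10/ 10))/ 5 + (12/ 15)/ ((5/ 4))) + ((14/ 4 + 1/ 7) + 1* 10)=2073997/ 69300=29.93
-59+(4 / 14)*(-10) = -433 / 7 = -61.86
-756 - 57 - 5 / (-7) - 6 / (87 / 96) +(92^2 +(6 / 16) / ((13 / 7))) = 7645.30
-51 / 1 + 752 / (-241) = -13043 / 241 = -54.12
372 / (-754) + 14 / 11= 3232 / 4147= 0.78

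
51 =51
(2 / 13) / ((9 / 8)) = 16 / 117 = 0.14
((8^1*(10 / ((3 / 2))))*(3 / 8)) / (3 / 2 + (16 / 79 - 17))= -3160 / 2417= -1.31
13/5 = 2.60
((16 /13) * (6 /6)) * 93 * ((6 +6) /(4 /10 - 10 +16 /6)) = -33480 /169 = -198.11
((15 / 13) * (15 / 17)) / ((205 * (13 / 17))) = 45 / 6929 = 0.01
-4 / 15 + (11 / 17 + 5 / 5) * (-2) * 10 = -8468 / 255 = -33.21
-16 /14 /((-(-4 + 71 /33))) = -264 /427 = -0.62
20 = 20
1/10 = 0.10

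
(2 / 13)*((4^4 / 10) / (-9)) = -256 / 585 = -0.44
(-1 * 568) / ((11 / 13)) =-7384 / 11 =-671.27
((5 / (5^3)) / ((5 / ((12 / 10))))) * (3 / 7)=18 / 4375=0.00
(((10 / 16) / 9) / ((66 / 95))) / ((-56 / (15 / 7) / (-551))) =1308625 / 620928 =2.11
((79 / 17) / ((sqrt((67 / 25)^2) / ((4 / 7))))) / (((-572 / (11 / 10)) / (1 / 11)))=-0.00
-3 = -3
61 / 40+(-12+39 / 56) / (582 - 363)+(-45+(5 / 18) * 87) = -19.36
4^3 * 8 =512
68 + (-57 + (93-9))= 95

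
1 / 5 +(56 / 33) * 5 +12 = 3413 / 165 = 20.68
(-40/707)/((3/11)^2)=-4840/6363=-0.76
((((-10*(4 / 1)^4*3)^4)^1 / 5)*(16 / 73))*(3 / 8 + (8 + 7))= 171163036680192000 / 73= 2344699132605369.86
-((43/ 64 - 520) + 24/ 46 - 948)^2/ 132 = -1553960407107/ 95338496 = -16299.40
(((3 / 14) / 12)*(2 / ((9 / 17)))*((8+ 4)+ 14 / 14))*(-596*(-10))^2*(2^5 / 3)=332286713.23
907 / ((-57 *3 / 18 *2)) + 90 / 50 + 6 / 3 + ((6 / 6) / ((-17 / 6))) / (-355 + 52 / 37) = -309440808 / 7043015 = -43.94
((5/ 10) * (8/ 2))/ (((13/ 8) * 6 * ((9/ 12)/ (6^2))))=128/ 13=9.85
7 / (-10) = -7 / 10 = -0.70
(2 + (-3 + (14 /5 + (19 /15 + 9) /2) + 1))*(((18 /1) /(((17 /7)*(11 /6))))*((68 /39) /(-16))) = -2499 /715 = -3.50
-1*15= -15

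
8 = 8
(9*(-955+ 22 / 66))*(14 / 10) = -60144 / 5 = -12028.80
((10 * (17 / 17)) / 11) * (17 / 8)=85 / 44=1.93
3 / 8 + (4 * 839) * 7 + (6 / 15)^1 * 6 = 939791 / 40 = 23494.78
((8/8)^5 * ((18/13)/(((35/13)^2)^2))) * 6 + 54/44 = 45736947/33013750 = 1.39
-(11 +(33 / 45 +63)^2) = -4072.94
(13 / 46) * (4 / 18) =13 / 207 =0.06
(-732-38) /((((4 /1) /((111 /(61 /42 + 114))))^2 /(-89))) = 186180967665 /47025602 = 3959.14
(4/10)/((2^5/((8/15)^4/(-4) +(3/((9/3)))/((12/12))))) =49601/4050000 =0.01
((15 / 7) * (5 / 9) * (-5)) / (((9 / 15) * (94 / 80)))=-25000 / 2961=-8.44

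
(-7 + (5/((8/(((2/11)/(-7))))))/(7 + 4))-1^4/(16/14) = -53371/6776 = -7.88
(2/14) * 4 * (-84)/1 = -48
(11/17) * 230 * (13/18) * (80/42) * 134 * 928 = 81798745600/3213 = 25458682.10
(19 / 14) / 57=1 / 42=0.02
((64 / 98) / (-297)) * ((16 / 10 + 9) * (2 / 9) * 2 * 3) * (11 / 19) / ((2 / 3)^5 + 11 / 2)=-40704 / 12740735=-0.00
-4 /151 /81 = -4 /12231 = -0.00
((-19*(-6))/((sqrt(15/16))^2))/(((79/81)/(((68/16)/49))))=209304/19355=10.81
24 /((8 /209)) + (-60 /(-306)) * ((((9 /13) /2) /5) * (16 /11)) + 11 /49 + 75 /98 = 149615737 /238238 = 628.01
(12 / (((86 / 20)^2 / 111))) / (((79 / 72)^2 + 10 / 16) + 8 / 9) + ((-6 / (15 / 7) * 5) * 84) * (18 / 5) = -547985731248 / 130252805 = -4207.09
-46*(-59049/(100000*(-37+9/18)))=-1358127/1825000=-0.74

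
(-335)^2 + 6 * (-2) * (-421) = 117277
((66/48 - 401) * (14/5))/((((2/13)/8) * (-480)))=290927/2400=121.22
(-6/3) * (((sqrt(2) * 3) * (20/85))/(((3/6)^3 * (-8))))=24 * sqrt(2)/17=2.00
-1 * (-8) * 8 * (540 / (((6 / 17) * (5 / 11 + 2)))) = 39893.33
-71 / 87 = -0.82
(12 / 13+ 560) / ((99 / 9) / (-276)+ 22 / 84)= 4696048 / 1859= 2526.12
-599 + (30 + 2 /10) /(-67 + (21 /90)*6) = -196623 /328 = -599.46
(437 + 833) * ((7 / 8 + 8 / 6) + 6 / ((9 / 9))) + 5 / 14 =875695 / 84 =10424.94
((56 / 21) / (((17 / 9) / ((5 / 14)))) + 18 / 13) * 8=23376 / 1547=15.11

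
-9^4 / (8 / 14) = -45927 / 4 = -11481.75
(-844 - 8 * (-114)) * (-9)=-612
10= 10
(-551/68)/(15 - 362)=0.02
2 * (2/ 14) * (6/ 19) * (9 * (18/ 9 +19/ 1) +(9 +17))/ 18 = 1.08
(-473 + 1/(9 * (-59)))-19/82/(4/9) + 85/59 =-472.08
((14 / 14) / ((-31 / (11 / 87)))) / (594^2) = -0.00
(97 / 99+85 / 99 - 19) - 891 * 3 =-266326 / 99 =-2690.16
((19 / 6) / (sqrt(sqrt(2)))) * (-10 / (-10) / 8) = 19 * 2^(3 / 4) / 96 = 0.33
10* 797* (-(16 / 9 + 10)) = -844820 / 9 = -93868.89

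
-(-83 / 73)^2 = -6889 / 5329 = -1.29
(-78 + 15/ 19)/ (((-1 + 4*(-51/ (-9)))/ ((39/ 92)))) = -1.51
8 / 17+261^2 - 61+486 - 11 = 1165103 / 17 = 68535.47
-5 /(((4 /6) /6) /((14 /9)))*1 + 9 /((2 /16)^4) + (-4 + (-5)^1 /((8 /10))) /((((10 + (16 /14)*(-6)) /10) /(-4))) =406169 /11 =36924.45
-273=-273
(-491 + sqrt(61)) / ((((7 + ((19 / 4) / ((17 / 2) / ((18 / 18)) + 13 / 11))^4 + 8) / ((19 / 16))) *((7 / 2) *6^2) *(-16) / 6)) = 0.11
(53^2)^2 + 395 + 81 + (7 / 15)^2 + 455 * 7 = 1776181999 / 225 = 7894142.22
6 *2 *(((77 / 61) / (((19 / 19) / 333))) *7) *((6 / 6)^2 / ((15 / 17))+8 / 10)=20820492 / 305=68263.91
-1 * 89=-89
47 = 47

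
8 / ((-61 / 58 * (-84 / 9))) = 348 / 427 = 0.81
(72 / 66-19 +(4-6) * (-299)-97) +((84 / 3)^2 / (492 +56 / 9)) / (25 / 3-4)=77499134 / 160303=483.45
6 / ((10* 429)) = 1 / 715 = 0.00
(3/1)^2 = 9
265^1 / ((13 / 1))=265 / 13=20.38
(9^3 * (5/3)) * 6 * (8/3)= 19440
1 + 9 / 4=3.25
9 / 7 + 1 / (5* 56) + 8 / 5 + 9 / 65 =11021 / 3640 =3.03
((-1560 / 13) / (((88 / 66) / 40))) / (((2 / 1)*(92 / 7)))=-3150 / 23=-136.96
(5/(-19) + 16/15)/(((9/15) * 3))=229/513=0.45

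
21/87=7/29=0.24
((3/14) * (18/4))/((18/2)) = 3/28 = 0.11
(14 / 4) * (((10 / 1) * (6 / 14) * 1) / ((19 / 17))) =255 / 19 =13.42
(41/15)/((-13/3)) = -41/65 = -0.63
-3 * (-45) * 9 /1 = 1215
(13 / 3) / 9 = 0.48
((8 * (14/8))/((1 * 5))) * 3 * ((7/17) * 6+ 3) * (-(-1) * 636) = 2484216/85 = 29226.07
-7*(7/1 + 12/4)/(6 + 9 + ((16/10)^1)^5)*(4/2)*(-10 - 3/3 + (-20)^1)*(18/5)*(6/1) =3678.29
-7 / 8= -0.88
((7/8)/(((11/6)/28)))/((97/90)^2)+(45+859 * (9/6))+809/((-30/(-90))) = 780797379/206998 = 3772.00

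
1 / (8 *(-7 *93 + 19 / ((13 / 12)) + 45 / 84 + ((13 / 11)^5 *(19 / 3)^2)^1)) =-131900769 / 570288452686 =-0.00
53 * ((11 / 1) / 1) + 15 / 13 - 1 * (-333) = 11923 / 13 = 917.15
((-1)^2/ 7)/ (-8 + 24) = 1/ 112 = 0.01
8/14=0.57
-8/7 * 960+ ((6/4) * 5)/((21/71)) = -15005/14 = -1071.79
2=2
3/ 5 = 0.60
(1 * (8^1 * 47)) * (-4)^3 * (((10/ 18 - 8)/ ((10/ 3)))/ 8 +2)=-621152/ 15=-41410.13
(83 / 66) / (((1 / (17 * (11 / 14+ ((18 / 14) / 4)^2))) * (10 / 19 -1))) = -18685873 / 465696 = -40.12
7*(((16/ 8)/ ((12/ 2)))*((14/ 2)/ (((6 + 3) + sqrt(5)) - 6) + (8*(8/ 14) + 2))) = 331/ 12 - 49*sqrt(5)/ 12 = 18.45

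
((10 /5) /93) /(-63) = -2 /5859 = -0.00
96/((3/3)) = 96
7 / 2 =3.50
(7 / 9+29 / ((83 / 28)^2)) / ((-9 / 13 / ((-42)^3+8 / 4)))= 243521496946 / 558009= 436411.41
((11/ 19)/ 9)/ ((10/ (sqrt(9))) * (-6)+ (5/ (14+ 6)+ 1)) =-44/ 12825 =-0.00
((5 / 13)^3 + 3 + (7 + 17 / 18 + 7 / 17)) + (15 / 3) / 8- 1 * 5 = 18926365 / 2689128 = 7.04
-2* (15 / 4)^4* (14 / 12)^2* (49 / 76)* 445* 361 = -114190059375 / 2048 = -55756864.93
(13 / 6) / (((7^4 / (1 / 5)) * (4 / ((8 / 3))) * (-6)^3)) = -13 / 23337720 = -0.00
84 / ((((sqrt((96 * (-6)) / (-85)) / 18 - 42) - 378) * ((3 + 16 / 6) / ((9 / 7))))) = -0.05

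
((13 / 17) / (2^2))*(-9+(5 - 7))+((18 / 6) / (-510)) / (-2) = -21 / 10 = -2.10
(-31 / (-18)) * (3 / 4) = 31 / 24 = 1.29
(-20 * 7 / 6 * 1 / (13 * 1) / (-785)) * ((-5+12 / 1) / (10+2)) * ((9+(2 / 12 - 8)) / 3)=343 / 661284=0.00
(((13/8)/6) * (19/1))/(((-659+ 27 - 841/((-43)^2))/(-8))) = 456703/7016454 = 0.07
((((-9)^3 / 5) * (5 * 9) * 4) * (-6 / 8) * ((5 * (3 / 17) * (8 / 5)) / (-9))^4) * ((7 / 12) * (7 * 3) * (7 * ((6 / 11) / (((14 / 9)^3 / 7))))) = 952342272 / 918731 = 1036.58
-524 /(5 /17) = -8908 /5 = -1781.60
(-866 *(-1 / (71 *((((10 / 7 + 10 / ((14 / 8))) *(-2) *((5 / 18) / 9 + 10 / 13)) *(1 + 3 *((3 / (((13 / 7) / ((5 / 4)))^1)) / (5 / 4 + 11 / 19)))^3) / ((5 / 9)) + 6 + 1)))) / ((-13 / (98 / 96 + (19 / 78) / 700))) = 65745458148944457 / 112716707200063050200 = 0.00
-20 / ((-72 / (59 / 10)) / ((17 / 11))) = 1003 / 396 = 2.53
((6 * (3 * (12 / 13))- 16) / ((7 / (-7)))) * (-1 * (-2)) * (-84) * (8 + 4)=16128 / 13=1240.62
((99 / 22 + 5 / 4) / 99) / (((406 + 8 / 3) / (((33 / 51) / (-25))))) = -23 / 6252600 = -0.00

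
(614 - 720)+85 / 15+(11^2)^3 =5314382 / 3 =1771460.67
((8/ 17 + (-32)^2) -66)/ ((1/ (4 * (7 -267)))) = -16945760/ 17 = -996809.41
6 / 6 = 1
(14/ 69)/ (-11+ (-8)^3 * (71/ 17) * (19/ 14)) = -1666/ 23919057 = -0.00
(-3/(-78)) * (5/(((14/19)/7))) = 95/52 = 1.83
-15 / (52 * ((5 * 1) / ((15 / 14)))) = -45 / 728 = -0.06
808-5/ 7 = 5651/ 7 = 807.29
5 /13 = 0.38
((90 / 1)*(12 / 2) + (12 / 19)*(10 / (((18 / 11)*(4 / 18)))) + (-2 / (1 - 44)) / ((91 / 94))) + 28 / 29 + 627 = 2555758235 / 2156063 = 1185.38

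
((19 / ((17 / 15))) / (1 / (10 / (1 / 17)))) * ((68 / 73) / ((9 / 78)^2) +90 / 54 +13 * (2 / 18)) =15203800 / 73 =208271.23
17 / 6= 2.83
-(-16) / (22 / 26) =208 / 11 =18.91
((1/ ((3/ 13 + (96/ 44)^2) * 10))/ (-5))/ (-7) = 1573/ 2747850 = 0.00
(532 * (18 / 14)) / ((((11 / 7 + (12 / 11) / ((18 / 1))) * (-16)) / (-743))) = 29349243 / 1508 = 19462.36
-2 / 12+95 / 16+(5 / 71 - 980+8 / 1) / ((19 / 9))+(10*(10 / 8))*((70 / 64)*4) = -12948113 / 32376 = -399.93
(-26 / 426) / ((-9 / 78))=338 / 639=0.53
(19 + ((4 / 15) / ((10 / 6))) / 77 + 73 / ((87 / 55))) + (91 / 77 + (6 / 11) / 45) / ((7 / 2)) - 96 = -1703074 / 55825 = -30.51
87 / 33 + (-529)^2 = 3078280 / 11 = 279843.64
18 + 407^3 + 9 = 67419170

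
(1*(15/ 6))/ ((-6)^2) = 0.07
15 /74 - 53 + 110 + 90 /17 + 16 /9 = 727717 /11322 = 64.27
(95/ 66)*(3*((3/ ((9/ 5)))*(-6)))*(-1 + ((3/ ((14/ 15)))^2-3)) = -589475/ 2156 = -273.41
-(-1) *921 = 921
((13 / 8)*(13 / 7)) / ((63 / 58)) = 4901 / 1764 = 2.78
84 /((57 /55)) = 1540 /19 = 81.05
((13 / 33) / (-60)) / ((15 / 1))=-13 / 29700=-0.00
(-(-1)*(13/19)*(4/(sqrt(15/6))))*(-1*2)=-104*sqrt(10)/95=-3.46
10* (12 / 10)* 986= 11832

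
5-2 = 3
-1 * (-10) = 10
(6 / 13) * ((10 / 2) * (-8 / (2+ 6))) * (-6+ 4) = 60 / 13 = 4.62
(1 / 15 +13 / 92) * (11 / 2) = 3157 / 2760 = 1.14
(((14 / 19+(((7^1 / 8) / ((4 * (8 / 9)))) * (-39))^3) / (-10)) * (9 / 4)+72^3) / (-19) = -4761701611419267 / 242262999040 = -19655.09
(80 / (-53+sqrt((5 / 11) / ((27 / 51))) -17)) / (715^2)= -2016 / 901642885 -48*sqrt(935) / 49590358675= -0.00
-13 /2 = -6.50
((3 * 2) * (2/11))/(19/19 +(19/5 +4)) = 15/121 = 0.12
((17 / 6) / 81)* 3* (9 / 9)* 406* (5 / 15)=3451 / 243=14.20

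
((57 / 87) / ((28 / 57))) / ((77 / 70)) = 5415 / 4466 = 1.21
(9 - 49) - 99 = -139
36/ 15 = 12/ 5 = 2.40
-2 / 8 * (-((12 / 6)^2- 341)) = -337 / 4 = -84.25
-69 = -69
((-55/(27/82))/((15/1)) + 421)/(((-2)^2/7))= 232393/324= 717.26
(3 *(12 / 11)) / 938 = 0.00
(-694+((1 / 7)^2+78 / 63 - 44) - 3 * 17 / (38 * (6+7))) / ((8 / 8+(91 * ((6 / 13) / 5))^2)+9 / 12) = -2675409550 / 262550379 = -10.19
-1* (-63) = 63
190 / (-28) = -95 / 14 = -6.79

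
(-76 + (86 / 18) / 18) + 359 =45889 / 162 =283.27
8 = 8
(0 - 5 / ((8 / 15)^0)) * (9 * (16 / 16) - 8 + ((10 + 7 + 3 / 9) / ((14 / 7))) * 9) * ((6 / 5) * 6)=-2844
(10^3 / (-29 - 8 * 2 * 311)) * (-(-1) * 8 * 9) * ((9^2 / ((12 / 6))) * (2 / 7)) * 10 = -11664000 / 7007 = -1664.62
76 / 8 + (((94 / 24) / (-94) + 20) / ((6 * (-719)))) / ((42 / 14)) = 2950297 / 310608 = 9.50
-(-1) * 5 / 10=1 / 2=0.50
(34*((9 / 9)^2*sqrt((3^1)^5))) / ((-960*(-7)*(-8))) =-0.01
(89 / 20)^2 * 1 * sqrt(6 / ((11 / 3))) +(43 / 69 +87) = 23763 * sqrt(22) / 4400 +6046 / 69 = 112.95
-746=-746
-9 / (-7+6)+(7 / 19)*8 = 227 / 19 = 11.95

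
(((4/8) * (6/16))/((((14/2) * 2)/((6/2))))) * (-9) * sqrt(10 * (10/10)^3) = -81 * sqrt(10)/224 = -1.14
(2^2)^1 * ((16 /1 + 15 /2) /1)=94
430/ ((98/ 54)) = 236.94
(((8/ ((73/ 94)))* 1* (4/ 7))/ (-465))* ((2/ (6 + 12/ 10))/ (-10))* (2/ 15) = 1504/ 32078025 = 0.00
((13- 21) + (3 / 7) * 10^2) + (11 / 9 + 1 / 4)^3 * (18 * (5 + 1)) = 1147547 / 3024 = 379.48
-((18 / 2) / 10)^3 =-729 / 1000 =-0.73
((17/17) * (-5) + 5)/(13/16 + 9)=0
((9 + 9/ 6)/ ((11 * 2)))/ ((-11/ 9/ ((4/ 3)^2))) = -84/ 121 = -0.69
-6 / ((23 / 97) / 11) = -6402 / 23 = -278.35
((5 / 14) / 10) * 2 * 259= 37 / 2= 18.50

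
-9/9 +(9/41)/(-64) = -2633/2624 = -1.00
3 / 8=0.38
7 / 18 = 0.39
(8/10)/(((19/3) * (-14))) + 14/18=4601/5985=0.77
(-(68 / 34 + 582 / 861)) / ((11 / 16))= -3.89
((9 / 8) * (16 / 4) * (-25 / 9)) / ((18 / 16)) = -11.11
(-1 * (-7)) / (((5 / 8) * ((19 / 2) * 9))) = 112 / 855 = 0.13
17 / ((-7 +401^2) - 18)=17 / 160776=0.00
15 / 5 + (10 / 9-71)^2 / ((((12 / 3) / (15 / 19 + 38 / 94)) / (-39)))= -2741251823 / 48222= -56846.50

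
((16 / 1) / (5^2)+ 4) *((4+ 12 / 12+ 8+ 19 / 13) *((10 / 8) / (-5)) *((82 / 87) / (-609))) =15416 / 593775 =0.03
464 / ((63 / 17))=7888 / 63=125.21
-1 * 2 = -2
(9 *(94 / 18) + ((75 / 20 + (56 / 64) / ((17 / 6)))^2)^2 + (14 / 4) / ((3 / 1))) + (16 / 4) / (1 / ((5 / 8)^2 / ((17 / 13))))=1285912535 / 4009008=320.76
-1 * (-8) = 8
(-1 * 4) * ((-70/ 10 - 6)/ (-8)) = -6.50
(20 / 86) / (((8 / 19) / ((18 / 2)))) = 855 / 172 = 4.97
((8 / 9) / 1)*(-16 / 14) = -64 / 63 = -1.02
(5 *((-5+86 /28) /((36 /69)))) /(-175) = 207 /1960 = 0.11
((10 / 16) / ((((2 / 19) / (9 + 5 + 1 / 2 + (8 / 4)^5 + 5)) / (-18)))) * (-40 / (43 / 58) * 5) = 1484816.86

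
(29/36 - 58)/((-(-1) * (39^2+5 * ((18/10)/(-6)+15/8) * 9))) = -4118/114615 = -0.04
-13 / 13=-1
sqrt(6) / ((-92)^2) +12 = sqrt(6) / 8464 +12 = 12.00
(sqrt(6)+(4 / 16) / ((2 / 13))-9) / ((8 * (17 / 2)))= -59 / 544+sqrt(6) / 68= -0.07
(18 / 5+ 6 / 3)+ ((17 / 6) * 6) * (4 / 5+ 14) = 1286 / 5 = 257.20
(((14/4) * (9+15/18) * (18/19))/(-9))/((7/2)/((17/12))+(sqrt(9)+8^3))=-7021/1002858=-0.01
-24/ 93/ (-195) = 8/ 6045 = 0.00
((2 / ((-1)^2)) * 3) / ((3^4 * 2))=0.04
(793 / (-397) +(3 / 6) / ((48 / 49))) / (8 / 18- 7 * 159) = 170025 / 127205152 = 0.00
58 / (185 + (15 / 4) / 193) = 44776 / 142835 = 0.31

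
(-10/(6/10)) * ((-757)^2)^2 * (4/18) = -1216241320003.70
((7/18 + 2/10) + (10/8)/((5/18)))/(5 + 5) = 229/450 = 0.51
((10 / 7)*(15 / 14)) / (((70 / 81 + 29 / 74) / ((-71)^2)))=2266181550 / 368921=6142.73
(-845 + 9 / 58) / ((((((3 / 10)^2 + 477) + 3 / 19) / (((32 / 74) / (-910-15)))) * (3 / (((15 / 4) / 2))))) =18620380 / 35999715471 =0.00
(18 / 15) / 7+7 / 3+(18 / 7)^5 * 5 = 142349063 / 252105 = 564.64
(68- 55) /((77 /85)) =1105 /77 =14.35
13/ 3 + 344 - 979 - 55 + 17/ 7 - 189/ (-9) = -13907/ 21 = -662.24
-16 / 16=-1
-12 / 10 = -6 / 5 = -1.20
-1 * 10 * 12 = -120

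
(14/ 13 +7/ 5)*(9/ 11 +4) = 11.93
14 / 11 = 1.27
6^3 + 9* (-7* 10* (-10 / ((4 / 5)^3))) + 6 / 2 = 200379 / 16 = 12523.69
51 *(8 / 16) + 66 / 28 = 195 / 7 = 27.86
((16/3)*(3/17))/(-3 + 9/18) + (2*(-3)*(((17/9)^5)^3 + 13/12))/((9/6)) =-973306262596552594103/17500746228045165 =-55615.13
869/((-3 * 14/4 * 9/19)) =-174.72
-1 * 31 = -31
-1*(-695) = 695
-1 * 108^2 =-11664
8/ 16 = 0.50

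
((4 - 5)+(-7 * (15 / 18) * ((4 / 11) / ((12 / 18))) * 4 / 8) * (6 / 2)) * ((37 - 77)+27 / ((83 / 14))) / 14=186817 / 12782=14.62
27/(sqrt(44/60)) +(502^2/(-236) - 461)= -90200/59 +27 * sqrt(165)/11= -1497.28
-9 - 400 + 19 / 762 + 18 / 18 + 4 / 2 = -309353 / 762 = -405.98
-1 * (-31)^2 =-961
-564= -564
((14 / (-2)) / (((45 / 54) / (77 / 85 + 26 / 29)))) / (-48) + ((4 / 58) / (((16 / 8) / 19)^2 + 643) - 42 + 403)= 8269689550827 / 22887722200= 361.32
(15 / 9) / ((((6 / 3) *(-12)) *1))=-5 / 72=-0.07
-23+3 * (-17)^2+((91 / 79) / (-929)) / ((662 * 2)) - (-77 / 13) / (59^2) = 3711260913231533 / 4397219710052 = 844.00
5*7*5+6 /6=176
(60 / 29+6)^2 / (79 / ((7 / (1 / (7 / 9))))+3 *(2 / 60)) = 26830440 / 6020719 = 4.46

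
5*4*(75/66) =250/11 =22.73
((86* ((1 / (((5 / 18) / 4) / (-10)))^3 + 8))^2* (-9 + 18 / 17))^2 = 79251336127450730365975224297470361600 / 289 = 274226076565573461473962700000000000.00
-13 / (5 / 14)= -182 / 5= -36.40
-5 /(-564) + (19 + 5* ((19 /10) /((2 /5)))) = 6029 /141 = 42.76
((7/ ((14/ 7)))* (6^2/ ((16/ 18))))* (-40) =-5670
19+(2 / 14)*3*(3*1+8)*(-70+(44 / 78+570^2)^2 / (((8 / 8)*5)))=1766130654609029 / 17745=99528354725.78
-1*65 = -65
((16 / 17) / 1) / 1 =16 / 17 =0.94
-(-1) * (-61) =-61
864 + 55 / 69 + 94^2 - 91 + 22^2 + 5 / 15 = 232165 / 23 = 10094.13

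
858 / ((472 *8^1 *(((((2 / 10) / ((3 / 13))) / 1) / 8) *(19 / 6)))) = 1485 / 2242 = 0.66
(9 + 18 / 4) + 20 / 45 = 251 / 18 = 13.94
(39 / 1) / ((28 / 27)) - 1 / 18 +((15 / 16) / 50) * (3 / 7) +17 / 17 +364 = 4057801 / 10080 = 402.56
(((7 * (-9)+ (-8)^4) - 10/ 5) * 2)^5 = 34057594401889572832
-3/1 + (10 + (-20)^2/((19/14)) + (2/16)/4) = 183475/608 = 301.77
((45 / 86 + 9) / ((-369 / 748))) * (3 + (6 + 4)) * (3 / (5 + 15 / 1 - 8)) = -221221 / 3526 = -62.74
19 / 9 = 2.11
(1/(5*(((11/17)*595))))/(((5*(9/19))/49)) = 133/12375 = 0.01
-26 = -26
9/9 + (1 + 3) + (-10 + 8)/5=23/5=4.60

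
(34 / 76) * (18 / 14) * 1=153 / 266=0.58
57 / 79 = 0.72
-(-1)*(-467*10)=-4670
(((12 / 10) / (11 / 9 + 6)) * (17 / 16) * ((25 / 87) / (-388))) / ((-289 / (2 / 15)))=3 / 49733840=0.00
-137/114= -1.20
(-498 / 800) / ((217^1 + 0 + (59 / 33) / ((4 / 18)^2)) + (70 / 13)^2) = -462891 / 209842900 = -0.00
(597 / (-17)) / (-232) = 597 / 3944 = 0.15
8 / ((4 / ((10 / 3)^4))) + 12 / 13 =260972 / 1053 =247.84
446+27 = 473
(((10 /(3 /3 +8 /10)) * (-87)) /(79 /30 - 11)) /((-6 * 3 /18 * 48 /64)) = -58000 /753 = -77.03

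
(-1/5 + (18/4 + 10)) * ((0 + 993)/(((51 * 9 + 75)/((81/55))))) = 348543/8900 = 39.16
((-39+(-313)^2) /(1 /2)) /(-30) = -19586 /3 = -6528.67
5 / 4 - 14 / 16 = 3 / 8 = 0.38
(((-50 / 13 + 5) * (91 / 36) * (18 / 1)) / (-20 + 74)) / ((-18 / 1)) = -35 / 648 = -0.05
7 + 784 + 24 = 815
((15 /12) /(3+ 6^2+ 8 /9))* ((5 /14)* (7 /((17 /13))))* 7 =20475 /48824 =0.42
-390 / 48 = -65 / 8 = -8.12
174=174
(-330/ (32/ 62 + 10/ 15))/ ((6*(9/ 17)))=-87.83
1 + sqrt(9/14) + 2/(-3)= 1/3 + 3 * sqrt(14)/14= 1.14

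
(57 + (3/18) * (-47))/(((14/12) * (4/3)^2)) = 2655/112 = 23.71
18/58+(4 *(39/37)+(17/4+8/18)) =356189/38628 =9.22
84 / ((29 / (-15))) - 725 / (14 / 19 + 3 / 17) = -1432555 / 1711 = -837.26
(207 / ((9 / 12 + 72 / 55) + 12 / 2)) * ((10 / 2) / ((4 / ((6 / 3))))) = 12650 / 197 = 64.21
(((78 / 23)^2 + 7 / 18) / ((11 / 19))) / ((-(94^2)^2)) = -2151085 / 8177720756832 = -0.00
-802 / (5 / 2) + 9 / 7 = -11183 / 35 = -319.51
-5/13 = -0.38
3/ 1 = 3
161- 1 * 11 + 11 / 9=1361 / 9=151.22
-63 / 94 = -0.67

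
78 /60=13 /10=1.30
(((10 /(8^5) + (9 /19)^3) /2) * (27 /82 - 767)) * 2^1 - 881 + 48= -8429117280213 /9214984192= -914.72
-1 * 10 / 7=-1.43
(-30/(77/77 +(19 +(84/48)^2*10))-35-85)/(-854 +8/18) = 1628/11523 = 0.14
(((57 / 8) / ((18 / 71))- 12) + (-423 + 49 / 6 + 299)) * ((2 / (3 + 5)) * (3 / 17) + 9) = -901.96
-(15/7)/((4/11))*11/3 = -605/28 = -21.61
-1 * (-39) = 39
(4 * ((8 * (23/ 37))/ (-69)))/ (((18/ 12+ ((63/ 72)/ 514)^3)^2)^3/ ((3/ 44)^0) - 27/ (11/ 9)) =39764778828162339278382277027466721036920424309606412505652718993408/ 1475933774007489071382319953026365650119658233913532790182489339800267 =0.03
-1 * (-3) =3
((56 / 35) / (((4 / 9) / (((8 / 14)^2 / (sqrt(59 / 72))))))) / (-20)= -432*sqrt(118) / 72275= -0.06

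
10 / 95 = 2 / 19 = 0.11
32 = 32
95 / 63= 1.51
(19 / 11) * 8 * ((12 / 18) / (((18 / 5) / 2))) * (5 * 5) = 38000 / 297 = 127.95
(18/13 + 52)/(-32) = -347/208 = -1.67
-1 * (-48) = 48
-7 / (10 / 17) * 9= -1071 / 10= -107.10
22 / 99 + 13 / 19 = 155 / 171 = 0.91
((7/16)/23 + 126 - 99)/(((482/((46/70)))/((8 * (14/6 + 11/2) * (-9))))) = -1401963/67480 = -20.78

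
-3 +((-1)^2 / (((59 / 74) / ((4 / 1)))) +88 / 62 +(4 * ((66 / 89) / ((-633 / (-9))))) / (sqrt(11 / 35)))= 72 * sqrt(385) / 18779 +6285 / 1829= 3.51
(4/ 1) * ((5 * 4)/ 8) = 10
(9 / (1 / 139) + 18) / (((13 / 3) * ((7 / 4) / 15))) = 228420 / 91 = 2510.11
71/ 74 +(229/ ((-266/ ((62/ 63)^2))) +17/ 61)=963521621/ 2382836778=0.40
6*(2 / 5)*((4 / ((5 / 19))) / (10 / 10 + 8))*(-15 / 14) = -4.34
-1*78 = -78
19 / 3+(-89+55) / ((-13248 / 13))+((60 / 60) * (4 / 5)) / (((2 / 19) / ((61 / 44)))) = 6158123 / 364320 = 16.90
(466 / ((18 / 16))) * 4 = 14912 / 9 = 1656.89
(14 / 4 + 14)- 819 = -1603 / 2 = -801.50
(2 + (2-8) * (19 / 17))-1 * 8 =-216 / 17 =-12.71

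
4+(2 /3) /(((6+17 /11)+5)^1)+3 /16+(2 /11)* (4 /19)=2961901 /692208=4.28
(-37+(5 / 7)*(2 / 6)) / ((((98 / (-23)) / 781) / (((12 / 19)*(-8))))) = -221878976 / 6517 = -34046.18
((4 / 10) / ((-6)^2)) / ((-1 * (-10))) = 1 / 900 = 0.00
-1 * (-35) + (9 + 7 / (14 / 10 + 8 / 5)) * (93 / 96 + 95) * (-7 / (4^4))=64631 / 12288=5.26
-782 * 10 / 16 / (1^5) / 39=-1955 / 156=-12.53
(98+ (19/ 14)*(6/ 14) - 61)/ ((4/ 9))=33147/ 392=84.56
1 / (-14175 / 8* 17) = -8 / 240975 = -0.00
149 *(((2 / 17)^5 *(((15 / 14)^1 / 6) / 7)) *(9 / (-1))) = -0.00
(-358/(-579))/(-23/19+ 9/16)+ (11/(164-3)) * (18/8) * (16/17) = -252704236/312190431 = -0.81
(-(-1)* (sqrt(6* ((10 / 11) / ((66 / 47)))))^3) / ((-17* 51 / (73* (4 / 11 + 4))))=-548960* sqrt(470) / 4231249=-2.81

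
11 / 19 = 0.58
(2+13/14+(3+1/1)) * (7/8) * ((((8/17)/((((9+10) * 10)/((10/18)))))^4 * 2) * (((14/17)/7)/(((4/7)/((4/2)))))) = 21728/1214028964860417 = 0.00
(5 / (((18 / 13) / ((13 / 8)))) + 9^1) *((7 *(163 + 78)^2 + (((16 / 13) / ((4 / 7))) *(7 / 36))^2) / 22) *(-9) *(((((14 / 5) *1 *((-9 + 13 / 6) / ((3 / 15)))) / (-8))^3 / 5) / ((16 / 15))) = -792902073.32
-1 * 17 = -17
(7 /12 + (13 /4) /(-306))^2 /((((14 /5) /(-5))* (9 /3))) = -0.20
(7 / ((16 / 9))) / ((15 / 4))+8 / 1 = 181 / 20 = 9.05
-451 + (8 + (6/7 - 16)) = -3207/7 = -458.14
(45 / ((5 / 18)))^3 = 4251528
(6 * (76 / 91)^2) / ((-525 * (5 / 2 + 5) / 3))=-23104 / 7245875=-0.00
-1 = -1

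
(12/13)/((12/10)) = 10/13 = 0.77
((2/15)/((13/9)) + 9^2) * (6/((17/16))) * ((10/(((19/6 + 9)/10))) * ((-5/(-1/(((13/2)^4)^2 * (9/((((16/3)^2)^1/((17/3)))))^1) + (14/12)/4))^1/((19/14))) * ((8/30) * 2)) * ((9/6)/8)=-5761038169241671680/1211748497051461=-4754.32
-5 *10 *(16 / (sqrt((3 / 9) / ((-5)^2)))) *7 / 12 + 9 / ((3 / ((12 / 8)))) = -4036.95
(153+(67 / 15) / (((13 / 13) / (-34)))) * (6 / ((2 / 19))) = 323 / 5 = 64.60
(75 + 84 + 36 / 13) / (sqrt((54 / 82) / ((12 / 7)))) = 1402*sqrt(287) / 91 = 261.00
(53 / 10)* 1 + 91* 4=3693 / 10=369.30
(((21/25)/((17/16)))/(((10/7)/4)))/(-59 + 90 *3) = 4704/448375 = 0.01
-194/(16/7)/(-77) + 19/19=185/88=2.10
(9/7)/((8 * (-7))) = -0.02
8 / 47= 0.17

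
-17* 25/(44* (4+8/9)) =-3825/1936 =-1.98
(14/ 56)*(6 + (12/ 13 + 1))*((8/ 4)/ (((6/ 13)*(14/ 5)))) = 515/ 168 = 3.07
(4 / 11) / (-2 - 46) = -1 / 132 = -0.01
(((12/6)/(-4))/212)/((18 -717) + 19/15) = 0.00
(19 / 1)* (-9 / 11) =-171 / 11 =-15.55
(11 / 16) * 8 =11 / 2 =5.50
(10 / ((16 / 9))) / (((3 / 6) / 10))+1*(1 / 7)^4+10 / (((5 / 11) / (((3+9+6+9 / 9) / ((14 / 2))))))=826975 / 4802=172.21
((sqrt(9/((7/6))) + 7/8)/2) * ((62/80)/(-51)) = -31 * sqrt(42)/9520 - 217/32640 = -0.03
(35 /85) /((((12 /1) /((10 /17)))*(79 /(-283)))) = -9905 /136986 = -0.07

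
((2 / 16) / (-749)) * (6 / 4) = -3 / 11984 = -0.00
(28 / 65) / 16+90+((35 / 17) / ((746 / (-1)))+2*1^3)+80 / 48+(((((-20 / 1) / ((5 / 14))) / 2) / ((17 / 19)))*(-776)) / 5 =24485261387 / 4945980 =4950.54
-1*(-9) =9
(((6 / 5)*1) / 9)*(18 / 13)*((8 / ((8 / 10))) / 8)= 3 / 13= 0.23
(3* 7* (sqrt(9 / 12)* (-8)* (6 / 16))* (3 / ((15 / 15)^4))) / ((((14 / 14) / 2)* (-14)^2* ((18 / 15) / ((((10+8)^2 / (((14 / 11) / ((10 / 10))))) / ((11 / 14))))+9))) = -3645* sqrt(3) / 34034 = -0.19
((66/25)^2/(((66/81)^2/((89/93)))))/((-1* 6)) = -64881/38750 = -1.67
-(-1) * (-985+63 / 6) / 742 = -1949 / 1484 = -1.31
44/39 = 1.13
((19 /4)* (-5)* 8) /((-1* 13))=190 /13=14.62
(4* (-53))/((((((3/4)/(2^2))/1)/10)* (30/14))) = -47488/9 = -5276.44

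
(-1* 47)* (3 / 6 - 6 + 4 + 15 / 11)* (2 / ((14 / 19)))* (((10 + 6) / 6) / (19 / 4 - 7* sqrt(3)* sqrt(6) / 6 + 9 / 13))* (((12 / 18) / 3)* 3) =9658688* sqrt(2) / 456753 + 105131104 / 3197271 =62.79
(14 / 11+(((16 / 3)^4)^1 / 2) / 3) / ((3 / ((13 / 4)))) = 147.46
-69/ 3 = -23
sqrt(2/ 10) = sqrt(5)/ 5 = 0.45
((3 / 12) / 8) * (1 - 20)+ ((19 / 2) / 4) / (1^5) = 57 / 32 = 1.78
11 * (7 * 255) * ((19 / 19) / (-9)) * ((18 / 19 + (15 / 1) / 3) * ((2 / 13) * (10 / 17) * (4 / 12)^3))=-870100 / 20007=-43.49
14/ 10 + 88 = 447/ 5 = 89.40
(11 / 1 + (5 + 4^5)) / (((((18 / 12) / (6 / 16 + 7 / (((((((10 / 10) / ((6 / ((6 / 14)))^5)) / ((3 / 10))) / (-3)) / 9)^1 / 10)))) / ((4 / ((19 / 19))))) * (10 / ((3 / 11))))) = -253715244744 / 11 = -23065022249.45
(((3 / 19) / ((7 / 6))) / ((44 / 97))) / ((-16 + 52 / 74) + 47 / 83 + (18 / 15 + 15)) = 13404915 / 65998856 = 0.20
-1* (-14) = 14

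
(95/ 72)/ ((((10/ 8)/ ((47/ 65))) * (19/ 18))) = 47/ 65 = 0.72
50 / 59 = 0.85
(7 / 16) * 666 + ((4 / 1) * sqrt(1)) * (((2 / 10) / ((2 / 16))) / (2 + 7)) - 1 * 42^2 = -529889 / 360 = -1471.91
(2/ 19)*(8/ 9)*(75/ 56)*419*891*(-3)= -18666450/ 133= -140349.25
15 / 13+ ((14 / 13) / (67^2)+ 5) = 6.15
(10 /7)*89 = 890 /7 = 127.14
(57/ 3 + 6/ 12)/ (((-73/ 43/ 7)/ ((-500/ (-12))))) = -3350.17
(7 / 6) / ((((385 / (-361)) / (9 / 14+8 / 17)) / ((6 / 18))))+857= 40366135 / 47124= 856.59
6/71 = 0.08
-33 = -33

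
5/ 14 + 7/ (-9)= -53/ 126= -0.42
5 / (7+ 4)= 5 / 11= 0.45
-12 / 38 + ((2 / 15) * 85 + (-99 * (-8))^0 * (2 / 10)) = 11.22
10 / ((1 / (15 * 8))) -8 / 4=1198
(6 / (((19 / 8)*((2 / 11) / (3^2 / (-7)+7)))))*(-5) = -52800 / 133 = -396.99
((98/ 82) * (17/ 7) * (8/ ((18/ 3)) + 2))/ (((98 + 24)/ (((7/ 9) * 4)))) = 16660/ 67527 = 0.25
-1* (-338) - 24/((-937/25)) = 317306/937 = 338.64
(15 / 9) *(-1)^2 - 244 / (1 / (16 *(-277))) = 3244229 / 3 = 1081409.67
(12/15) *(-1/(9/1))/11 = -4/495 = -0.01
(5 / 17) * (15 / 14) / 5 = 15 / 238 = 0.06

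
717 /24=239 /8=29.88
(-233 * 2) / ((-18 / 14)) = 3262 / 9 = 362.44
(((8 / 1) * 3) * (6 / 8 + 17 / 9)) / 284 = 95 / 426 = 0.22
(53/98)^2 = 2809/9604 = 0.29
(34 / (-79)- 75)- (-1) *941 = 68380 / 79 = 865.57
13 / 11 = 1.18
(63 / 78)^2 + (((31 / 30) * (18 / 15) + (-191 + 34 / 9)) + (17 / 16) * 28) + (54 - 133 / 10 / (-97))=-748327891 / 7376850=-101.44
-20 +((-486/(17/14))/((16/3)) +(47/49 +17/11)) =-92.54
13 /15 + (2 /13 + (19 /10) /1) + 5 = 3089 /390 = 7.92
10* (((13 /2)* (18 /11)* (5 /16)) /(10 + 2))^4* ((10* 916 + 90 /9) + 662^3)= 1048735934918465625 /61408804864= 17077940.81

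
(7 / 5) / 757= 7 / 3785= 0.00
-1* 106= -106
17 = 17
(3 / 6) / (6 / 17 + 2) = 17 / 80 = 0.21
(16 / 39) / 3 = 16 / 117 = 0.14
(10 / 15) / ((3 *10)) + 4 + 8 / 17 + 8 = 9557 / 765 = 12.49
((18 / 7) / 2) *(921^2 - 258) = 7631847 / 7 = 1090263.86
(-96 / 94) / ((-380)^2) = -3 / 424175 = -0.00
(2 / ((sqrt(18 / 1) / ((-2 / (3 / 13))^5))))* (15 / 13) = -4569760* sqrt(2) / 243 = -26595.13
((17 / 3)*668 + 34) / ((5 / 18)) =68748 / 5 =13749.60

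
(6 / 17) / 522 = 1 / 1479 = 0.00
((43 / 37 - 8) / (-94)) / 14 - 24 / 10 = -2.39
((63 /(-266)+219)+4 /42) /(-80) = -174649 /63840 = -2.74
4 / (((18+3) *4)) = 1 / 21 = 0.05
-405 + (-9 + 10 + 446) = 42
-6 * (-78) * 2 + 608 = 1544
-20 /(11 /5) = -100 /11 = -9.09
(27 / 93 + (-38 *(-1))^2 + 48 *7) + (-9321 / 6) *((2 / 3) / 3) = 400384 / 279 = 1435.07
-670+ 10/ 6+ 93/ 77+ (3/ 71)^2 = -776846267/ 1164471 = -667.12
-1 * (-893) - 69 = 824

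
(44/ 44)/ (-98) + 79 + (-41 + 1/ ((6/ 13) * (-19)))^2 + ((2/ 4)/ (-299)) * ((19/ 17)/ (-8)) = 22908707862487/ 12947498928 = 1769.35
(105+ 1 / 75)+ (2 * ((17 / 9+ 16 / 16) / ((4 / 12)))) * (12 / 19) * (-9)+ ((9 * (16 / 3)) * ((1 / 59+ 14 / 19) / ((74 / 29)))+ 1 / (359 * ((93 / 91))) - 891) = -10043564124814 / 11539938325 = -870.33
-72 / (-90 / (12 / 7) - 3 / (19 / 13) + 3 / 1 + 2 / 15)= 41040 / 29309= 1.40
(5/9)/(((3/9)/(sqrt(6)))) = 5 * sqrt(6)/3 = 4.08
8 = 8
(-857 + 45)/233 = -812/233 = -3.48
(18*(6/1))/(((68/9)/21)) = 5103/17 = 300.18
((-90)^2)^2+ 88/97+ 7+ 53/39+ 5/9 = 744608001467/11349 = 65610009.82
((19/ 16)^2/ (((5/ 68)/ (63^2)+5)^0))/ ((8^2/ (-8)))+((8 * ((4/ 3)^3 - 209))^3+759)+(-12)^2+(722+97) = -182082761755261979/ 40310784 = -4516973962.98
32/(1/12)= 384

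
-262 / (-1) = 262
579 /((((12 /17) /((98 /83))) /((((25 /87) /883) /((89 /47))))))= 188903575 /1134953454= 0.17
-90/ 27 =-10/ 3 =-3.33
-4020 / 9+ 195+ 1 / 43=-32462 / 129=-251.64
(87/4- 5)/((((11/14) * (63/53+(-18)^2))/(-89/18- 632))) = -56997101/1365012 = -41.76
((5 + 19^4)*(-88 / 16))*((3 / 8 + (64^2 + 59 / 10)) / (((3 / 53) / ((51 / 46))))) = -105974971426863 / 1840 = -57595093166.77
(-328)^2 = 107584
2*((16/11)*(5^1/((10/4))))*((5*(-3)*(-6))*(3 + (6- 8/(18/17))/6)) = 47360/33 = 1435.15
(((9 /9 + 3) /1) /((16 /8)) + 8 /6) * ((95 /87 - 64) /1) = -54730 /261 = -209.69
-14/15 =-0.93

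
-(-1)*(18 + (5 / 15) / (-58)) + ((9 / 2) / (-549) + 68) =456328 / 5307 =85.99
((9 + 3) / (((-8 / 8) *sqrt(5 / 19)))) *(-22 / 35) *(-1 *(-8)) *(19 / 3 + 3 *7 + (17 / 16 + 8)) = 4281.24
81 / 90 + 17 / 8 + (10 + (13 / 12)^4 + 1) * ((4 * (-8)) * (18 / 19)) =-2545879 / 6840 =-372.20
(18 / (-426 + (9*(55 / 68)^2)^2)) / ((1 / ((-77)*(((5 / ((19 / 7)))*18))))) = 117.44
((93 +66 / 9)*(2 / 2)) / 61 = 301 / 183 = 1.64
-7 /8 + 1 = 1 /8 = 0.12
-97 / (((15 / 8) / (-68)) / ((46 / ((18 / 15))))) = 1213664 / 9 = 134851.56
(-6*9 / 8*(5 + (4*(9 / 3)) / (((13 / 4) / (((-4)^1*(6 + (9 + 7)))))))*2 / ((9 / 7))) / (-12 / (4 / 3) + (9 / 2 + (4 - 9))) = -87339 / 247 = -353.60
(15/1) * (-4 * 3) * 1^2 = -180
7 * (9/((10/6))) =189/5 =37.80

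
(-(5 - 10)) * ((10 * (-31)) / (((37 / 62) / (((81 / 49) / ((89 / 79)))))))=-614943900 / 161357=-3811.08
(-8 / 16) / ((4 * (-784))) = 1 / 6272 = 0.00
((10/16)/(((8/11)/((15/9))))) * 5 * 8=1375/24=57.29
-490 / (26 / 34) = -8330 / 13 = -640.77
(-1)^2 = 1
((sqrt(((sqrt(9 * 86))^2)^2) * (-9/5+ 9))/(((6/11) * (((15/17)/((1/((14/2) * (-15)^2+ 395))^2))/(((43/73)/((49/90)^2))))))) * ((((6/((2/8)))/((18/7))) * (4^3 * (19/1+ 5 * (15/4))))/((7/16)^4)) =3649.22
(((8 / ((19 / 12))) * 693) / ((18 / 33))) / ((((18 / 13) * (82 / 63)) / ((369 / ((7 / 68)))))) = 242594352 / 19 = 12768123.79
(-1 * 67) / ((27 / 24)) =-536 / 9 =-59.56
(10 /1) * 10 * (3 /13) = 300 /13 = 23.08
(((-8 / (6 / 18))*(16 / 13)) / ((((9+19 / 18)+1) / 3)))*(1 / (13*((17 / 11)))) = -228096 / 571727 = -0.40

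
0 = 0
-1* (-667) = 667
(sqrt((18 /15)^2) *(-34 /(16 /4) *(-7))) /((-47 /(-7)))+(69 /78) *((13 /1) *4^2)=45739 /235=194.63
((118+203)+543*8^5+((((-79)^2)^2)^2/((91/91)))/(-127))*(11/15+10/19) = -15047416811838.01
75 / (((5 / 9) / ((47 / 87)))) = 2115 / 29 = 72.93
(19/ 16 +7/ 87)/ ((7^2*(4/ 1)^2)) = 1765/ 1091328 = 0.00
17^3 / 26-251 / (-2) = 4088 / 13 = 314.46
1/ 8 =0.12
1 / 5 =0.20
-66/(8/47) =-1551/4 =-387.75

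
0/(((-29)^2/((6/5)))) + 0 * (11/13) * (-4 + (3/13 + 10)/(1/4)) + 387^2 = 149769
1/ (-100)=-1/ 100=-0.01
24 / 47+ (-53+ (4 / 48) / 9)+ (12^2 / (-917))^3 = -205426439550641 / 3914079301188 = -52.48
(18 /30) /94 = 0.01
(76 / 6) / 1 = 38 / 3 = 12.67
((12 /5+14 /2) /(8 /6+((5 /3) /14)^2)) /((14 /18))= 106596 /11885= 8.97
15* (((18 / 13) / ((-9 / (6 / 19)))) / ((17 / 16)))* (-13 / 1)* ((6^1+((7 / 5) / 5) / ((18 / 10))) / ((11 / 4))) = 70912 / 3553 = 19.96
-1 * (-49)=49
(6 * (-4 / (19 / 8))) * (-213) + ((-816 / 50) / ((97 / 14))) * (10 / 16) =19820994 / 9215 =2150.95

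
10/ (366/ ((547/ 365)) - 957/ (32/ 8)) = 21880/ 10881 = 2.01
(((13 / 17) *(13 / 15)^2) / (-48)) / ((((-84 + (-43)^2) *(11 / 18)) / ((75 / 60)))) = -2197 / 158426400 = -0.00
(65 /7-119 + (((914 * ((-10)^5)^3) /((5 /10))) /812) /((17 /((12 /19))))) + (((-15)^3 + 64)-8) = -5484000000224817367 /65569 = -83637084601333.21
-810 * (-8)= 6480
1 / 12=0.08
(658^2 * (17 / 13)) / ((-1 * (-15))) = 7360388 / 195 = 37745.58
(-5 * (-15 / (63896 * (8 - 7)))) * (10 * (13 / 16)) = 4875 / 511168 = 0.01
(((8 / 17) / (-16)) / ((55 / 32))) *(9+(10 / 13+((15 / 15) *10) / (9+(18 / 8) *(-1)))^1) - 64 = -64.19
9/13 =0.69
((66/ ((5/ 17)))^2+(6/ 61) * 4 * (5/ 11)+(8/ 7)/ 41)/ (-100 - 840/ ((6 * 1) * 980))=-242433099268/ 482130275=-502.84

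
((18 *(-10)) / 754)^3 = -729000 / 53582633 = -0.01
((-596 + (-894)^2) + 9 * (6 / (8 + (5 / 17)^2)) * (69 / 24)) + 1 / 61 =798659.22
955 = 955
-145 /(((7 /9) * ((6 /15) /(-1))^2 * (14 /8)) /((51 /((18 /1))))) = -184875 /98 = -1886.48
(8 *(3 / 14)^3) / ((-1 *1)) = -27 / 343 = -0.08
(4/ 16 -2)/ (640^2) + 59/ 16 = 6041593/ 1638400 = 3.69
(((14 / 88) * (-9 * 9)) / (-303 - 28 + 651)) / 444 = -0.00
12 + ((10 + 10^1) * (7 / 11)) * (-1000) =-139868 / 11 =-12715.27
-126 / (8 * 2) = -63 / 8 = -7.88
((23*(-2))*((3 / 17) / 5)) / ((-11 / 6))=828 / 935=0.89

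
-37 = -37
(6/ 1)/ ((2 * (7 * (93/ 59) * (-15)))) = -0.02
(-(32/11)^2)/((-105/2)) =2048/12705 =0.16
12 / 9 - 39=-113 / 3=-37.67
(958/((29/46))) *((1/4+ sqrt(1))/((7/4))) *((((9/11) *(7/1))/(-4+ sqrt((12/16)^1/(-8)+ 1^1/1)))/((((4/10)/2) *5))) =-3678720/2233 -114960 *sqrt(58)/2233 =-2039.51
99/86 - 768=-65949/86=-766.85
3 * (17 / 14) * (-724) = -18462 / 7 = -2637.43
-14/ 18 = -7/ 9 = -0.78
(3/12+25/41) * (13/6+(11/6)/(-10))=5593/3280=1.71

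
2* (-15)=-30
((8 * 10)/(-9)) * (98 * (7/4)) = -13720/9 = -1524.44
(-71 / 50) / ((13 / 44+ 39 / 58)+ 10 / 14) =-317086 / 375625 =-0.84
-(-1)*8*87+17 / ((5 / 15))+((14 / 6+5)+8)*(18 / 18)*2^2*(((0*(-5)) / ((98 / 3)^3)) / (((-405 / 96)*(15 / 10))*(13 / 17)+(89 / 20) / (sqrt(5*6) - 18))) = 747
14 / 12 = 7 / 6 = 1.17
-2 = -2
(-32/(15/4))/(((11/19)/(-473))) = 104576/15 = 6971.73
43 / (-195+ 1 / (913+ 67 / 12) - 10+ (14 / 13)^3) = -1041353833 / 4934320379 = -0.21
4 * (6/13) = 24/13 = 1.85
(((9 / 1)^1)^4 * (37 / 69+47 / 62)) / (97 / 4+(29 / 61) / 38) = 28069633242 / 80198953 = 350.00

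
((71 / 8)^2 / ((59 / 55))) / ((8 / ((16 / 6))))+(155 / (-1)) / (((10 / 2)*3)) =160199 / 11328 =14.14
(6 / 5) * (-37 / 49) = -222 / 245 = -0.91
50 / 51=0.98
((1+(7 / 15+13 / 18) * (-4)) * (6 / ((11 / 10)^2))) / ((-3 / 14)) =94640 / 1089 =86.91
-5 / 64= -0.08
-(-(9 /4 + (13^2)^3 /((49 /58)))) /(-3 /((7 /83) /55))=-1119820129 /383460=-2920.30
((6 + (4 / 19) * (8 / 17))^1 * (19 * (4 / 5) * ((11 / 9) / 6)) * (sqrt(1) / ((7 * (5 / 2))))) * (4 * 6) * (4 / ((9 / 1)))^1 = 554752 / 48195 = 11.51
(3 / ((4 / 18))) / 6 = 9 / 4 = 2.25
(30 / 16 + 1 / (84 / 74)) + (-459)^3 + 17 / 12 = -16246032571 / 168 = -96702574.83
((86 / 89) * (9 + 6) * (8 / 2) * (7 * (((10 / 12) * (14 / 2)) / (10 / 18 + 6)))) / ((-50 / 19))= -720594 / 5251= -137.23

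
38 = 38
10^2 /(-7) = -100 /7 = -14.29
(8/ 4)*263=526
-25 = -25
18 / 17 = 1.06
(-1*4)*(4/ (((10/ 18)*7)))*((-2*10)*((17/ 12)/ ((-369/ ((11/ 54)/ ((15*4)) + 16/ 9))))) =-196214/ 348705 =-0.56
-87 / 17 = -5.12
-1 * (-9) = 9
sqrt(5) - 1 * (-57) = sqrt(5)+57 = 59.24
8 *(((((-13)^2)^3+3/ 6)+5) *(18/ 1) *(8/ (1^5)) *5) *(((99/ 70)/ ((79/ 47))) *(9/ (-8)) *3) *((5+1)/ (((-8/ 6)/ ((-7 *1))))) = -196472800513638/ 79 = -2486997474856.18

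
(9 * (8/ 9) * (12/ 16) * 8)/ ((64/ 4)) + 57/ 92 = 333/ 92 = 3.62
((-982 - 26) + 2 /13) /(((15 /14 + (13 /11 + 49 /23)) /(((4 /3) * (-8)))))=2452.36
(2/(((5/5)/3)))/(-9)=-2/3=-0.67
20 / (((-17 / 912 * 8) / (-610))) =1390800 / 17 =81811.76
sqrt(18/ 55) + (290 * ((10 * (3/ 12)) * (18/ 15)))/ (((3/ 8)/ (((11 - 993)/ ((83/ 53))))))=-120746720/ 83 + 3 * sqrt(110)/ 55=-1454779.19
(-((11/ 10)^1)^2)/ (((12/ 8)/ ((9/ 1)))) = -363/ 50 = -7.26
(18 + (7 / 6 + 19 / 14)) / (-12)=-431 / 252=-1.71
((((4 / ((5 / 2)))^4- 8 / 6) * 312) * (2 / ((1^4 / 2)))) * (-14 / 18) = -28502656 / 5625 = -5067.14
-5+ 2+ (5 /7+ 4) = 12 /7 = 1.71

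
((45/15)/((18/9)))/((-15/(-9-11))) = 2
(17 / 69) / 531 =0.00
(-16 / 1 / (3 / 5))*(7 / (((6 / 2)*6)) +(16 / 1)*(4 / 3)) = -15640 / 27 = -579.26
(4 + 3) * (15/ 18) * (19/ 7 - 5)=-13.33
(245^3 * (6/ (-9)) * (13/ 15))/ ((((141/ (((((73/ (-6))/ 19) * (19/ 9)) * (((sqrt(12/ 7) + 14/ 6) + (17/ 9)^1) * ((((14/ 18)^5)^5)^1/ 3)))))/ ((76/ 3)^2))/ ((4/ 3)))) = 240106.95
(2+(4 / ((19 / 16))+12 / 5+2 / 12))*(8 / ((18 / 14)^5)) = 304072244 / 16828965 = 18.07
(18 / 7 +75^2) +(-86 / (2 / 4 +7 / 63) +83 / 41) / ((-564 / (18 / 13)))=21711662601 / 3857854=5627.91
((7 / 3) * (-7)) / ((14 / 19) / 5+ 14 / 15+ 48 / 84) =-32585 / 3296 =-9.89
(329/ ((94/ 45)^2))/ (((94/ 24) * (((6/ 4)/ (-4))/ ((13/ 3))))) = -491400/ 2209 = -222.45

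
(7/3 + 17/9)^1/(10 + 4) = 19/63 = 0.30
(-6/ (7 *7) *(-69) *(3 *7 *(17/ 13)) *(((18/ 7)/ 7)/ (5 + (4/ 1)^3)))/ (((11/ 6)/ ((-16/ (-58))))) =0.19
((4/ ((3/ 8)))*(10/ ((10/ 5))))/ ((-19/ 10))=-1600/ 57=-28.07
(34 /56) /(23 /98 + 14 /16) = 238 /435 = 0.55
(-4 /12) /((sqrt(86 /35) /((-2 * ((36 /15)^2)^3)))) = 995328 * sqrt(3010) /671875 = 81.28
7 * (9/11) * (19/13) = 1197/143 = 8.37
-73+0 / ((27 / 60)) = -73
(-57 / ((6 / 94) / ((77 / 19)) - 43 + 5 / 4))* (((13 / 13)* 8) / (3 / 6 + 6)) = 13202112 / 7853885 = 1.68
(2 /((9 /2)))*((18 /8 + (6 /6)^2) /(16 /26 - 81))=-169 /9405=-0.02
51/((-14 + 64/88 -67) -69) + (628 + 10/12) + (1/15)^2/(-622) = 72213032929/114898950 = 628.49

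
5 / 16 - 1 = -11 / 16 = -0.69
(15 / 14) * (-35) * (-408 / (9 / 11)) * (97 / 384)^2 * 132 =157505.80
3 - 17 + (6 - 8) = -16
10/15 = 2/3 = 0.67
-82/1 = -82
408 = 408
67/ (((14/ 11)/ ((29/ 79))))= 21373/ 1106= 19.32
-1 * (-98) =98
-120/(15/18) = -144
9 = 9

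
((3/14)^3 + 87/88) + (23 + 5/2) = 399915/15092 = 26.50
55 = 55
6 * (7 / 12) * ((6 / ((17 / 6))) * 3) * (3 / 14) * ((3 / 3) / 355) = 81 / 6035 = 0.01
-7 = -7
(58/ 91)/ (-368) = -29/ 16744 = -0.00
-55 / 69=-0.80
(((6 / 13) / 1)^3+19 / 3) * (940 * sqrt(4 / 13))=79695080 * sqrt(13) / 85683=3353.58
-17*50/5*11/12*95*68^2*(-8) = 1642907200/3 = 547635733.33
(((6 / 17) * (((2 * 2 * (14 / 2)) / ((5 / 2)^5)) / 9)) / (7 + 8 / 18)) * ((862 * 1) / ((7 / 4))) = 2648064 / 3559375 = 0.74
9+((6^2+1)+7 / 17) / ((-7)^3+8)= 8.89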